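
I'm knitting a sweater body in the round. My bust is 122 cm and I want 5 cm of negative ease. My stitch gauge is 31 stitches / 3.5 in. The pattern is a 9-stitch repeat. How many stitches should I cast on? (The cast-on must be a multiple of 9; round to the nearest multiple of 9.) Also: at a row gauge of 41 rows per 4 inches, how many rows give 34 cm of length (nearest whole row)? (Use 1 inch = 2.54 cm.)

Finished = 122 − 5 = 117 cm.
117 cm × 1/2.54 = 46.06 inches.
31/3.5 = 8.857 sts per in; 46.06 × 8.857 = 407.99 sts.
Nearest multiple of 9 → 405.
34 cm = 13.39 inches; × 10.25 = 137.20 → 137 rows.

Cast on 405 stitches; work 137 rows.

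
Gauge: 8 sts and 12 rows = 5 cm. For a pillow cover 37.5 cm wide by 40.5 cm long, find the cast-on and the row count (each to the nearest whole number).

Stitch gauge = 8/5 = 1.6 sts/cm; 37.5 × 1.6 = 60.00 → 60 sts.
Row gauge = 12/5 = 2.4 rows/cm; 40.5 × 2.4 = 97.20 → 97 rows.

Cast on 60 stitches and work 97 rows.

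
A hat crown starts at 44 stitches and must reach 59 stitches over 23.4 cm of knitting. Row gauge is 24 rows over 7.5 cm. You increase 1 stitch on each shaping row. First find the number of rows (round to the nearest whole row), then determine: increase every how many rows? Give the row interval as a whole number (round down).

Increase every 5th row.

Rows = 23.4 × 3.2 = 74.9 → 75 rows.
Stitches to add: 15 → 15 shaping rows (at 1 st each).
75 / 15 = 5.00 → every 5 rows.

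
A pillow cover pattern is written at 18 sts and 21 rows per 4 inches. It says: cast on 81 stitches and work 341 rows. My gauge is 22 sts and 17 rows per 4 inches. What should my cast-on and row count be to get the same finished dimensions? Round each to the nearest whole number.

Cast on 99 stitches; work 276 rows.

Stitches: 81 × 22/18 = 99.00 → 99.
Rows: 341 × 17/21 = 276.05 → 276.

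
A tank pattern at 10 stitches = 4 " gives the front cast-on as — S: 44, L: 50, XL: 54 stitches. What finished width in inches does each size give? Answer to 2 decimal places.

10/4 = 2.5 sts per in.
S: 44 / 2.5 = 17.600 → 17.60 in.
L: 50 / 2.5 = 20.000 → 20.00 in.
XL: 54 / 2.5 = 21.600 → 21.60 in.

S 17.60 inches; L 20.00 inches; XL 21.60 inches.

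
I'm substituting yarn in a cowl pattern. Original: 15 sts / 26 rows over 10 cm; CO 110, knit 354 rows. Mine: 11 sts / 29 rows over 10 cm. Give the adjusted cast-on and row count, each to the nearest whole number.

Cast on 81 stitches; work 395 rows.

Stitches: 110 × 11/15 = 80.67 → 81.
Rows: 354 × 29/26 = 394.85 → 395.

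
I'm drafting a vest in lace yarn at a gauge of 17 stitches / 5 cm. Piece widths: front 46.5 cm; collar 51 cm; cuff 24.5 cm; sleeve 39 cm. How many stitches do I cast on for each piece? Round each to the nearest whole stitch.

front 158; collar 173; cuff 83; sleeve 133.

Rate = 17/5 = 3.4 sts per cm.
front: 46.5 × 3.4 = 158.10 → 158.
collar: 51 × 3.4 = 173.40 → 173.
cuff: 24.5 × 3.4 = 83.30 → 83.
sleeve: 39 × 3.4 = 132.60 → 133.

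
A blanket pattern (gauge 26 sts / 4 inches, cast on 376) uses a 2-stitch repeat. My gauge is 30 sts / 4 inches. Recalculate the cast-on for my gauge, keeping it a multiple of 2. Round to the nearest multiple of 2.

Cast on 434 stitches.

376 × 30 / 26 = 433.85.
Nearest multiple of 2: 434.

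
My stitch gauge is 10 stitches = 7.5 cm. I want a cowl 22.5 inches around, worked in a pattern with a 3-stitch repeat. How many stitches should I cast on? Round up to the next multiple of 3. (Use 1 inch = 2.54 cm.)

78 stitches.

22.5 in = 22.5 × 2.54 = 57.15 cm.
10 / 7.5 = 1.333 sts/cm.
57.15 × 1.333 = 76.20 sts.
→ 78.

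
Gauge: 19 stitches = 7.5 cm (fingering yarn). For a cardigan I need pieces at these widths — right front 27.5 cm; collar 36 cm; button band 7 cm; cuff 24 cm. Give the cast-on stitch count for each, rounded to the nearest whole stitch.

right front 70; collar 91; button band 18; cuff 61.

Rate = 19/7.5 = 2.533 sts per cm.
right front: 27.5 × 2.533 = 69.67 → 70.
collar: 36 × 2.533 = 91.20 → 91.
button band: 7 × 2.533 = 17.73 → 18.
cuff: 24 × 2.533 = 60.80 → 61.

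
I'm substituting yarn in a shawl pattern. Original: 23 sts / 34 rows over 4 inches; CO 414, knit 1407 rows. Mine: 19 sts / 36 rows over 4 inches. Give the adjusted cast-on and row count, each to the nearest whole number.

Cast on 342 stitches; work 1490 rows.

Stitches: 414 × 19/23 = 342.00 → 342.
Rows: 1407 × 36/34 = 1489.76 → 1490.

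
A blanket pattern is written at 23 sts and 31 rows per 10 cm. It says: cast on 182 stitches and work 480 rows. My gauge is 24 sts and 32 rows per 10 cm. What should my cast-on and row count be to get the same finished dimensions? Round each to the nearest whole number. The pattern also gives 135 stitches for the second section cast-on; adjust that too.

Cast on 190 stitches; work 495 rows; second section cast-on 141 stitches.

Stitches: 182 × 24/23 = 189.91 → 190.
Rows: 480 × 32/31 = 495.48 → 495.
second section cast-on: 135 × 24/23 = 140.87 → 141.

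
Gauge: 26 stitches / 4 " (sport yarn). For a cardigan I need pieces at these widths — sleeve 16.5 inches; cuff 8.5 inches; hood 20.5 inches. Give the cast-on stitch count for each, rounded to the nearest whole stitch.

Rate = 26/4 = 6.5 sts per in.
sleeve: 16.5 × 6.5 = 107.25 → 107.
cuff: 8.5 × 6.5 = 55.25 → 55.
hood: 20.5 × 6.5 = 133.25 → 133.

sleeve 107; cuff 55; hood 133.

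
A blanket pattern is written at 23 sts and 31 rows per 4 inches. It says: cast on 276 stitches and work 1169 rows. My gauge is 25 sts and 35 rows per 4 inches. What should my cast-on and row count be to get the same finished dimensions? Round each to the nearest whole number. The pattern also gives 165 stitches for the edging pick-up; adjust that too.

Cast on 300 stitches; work 1320 rows; edging pick-up 179 stitches.

Stitches: 276 × 25/23 = 300.00 → 300.
Rows: 1169 × 35/31 = 1319.84 → 1320.
edging pick-up: 165 × 25/23 = 179.35 → 179.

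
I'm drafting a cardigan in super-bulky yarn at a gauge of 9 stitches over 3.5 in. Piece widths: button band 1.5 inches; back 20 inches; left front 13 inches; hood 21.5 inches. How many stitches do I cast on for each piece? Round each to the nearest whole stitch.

Rate = 9/3.5 = 2.571 sts per in.
button band: 1.5 × 2.571 = 3.86 → 4.
back: 20 × 2.571 = 51.43 → 51.
left front: 13 × 2.571 = 33.43 → 33.
hood: 21.5 × 2.571 = 55.29 → 55.

button band 4; back 51; left front 33; hood 55.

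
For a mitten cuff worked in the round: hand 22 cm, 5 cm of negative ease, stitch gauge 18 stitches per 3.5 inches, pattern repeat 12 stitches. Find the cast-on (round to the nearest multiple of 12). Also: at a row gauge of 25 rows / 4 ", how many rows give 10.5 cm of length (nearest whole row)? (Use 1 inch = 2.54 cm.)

Cast on 36 stitches; work 26 rows.

Finished = 22 − 5 = 17 cm.
17 cm × 1/2.54 = 6.69 inches.
18/3.5 = 5.143 sts per in; 6.69 × 5.143 = 34.42 sts.
Nearest multiple of 12 → 36.
10.5 cm = 4.13 inches; × 6.25 = 25.84 → 26 rows.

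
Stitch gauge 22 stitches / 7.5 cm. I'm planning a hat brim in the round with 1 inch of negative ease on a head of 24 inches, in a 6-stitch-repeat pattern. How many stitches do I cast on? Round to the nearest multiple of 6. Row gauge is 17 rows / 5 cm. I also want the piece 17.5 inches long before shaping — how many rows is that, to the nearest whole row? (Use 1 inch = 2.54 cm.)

Cast on 174 stitches; work 151 rows.

Finished = 24 − 1 = 23 inches.
23 inches × 2.54 = 58.42 cm.
22/7.5 = 2.933 sts per cm; 58.42 × 2.933 = 171.37 sts.
Nearest multiple of 6 → 174.
17.5 inches = 44.45 cm; × 3.4 = 151.13 → 151 rows.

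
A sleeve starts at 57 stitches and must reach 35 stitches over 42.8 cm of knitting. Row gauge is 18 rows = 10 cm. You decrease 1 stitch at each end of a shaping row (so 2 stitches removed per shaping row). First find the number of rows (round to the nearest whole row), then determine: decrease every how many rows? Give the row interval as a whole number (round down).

Decrease every 7th row.

Rows = 42.8 × 1.8 = 77.0 → 77 rows.
Stitches to remove: 22 → 11 shaping rows (at 2 st each).
77 / 11 = 7.00 → every 7 rows.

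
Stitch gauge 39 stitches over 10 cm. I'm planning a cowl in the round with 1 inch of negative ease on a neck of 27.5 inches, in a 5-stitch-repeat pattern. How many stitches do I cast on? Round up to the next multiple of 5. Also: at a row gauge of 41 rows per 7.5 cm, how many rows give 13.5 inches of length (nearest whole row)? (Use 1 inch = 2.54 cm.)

Cast on 265 stitches; work 187 rows.

Finished = 27.5 − 1 = 26.5 inches.
26.5 inches × 2.54 = 67.31 cm.
39/10 = 3.9 sts per cm; 67.31 × 3.9 = 262.51 sts.
Next multiple of 5 → 265.
13.5 inches = 34.29 cm; × 5.467 = 187.45 → 187 rows.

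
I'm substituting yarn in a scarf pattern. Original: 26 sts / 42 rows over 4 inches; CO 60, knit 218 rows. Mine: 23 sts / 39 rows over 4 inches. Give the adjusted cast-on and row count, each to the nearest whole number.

Stitches: 60 × 23/26 = 53.08 → 53.
Rows: 218 × 39/42 = 202.43 → 202.

Cast on 53 stitches; work 202 rows.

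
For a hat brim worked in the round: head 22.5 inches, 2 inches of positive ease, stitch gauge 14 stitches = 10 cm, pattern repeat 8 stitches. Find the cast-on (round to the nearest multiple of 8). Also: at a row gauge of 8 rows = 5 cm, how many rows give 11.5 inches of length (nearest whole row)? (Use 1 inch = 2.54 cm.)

Finished = 22.5 + 2 = 24.5 inches.
24.5 inches × 2.54 = 62.23 cm.
14/10 = 1.4 sts per cm; 62.23 × 1.4 = 87.12 sts.
Nearest multiple of 8 → 88.
11.5 inches = 29.21 cm; × 1.6 = 46.74 → 47 rows.

Cast on 88 stitches; work 47 rows.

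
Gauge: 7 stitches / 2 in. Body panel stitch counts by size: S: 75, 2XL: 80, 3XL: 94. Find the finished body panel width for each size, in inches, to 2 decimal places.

7/2 = 3.5 sts per in.
S: 75 / 3.5 = 21.429 → 21.43 in.
2XL: 80 / 3.5 = 22.857 → 22.86 in.
3XL: 94 / 3.5 = 26.857 → 26.86 in.

S 21.43 inches; 2XL 22.86 inches; 3XL 26.86 inches.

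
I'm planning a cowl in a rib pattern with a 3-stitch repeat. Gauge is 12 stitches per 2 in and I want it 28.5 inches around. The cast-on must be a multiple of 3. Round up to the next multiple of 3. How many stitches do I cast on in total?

CO 171 sts.

12 / 2 = 6 sts per inch.
28.5 × 6 = 171.00 sts.
Next multiple of 3: 171.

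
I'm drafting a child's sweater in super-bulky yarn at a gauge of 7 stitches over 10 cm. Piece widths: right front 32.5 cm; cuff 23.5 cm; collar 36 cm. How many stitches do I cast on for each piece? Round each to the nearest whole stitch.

right front 23; cuff 16; collar 25.

Rate = 7/10 = 0.7 sts per cm.
right front: 32.5 × 0.7 = 22.75 → 23.
cuff: 23.5 × 0.7 = 16.45 → 16.
collar: 36 × 0.7 = 25.20 → 25.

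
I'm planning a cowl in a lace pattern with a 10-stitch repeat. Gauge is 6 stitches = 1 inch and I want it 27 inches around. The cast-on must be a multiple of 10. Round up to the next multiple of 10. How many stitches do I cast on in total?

6 / 1 = 6 sts per inch.
27 × 6 = 162.00 sts.
Next multiple of 10: 170.

CO 170 sts.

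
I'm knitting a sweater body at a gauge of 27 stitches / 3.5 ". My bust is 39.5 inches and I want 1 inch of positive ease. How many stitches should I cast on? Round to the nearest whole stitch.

CO 312 sts.

Finished = 39.5 + 1 = 40.5 in.
27 / 3.5 = 7.714 sts per inch.
40.50 × 7.714 = 312.43 sts.
→ 312 sts.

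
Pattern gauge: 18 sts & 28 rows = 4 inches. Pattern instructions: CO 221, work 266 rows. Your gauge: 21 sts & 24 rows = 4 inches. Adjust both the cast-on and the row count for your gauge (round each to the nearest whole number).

Stitches: 221 × 21/18 = 257.83 → 258.
Rows: 266 × 24/28 = 228.00 → 228.

Cast on 258 stitches; work 228 rows.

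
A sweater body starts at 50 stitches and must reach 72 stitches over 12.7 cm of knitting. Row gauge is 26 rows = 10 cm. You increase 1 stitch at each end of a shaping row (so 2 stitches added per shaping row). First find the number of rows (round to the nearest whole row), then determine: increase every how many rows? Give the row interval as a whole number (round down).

Rows = 12.7 × 2.6 = 33.0 → 33 rows.
Stitches to add: 22 → 11 shaping rows (at 2 st each).
33 / 11 = 3.00 → every 3 rows.

Increase every 3rd row.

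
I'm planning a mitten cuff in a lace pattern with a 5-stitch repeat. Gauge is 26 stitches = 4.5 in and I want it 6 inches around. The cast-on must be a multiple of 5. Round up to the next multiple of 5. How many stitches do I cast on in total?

35 stitches.

26 / 4.5 = 5.778 sts per inch.
6 × 5.778 = 34.67 sts.
Next multiple of 5: 35.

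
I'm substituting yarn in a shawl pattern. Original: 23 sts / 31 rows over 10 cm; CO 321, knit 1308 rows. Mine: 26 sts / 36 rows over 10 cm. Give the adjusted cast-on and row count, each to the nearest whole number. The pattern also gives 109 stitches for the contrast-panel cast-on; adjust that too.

Cast on 363 stitches; work 1519 rows; contrast-panel cast-on 123 stitches.

Stitches: 321 × 26/23 = 362.87 → 363.
Rows: 1308 × 36/31 = 1518.97 → 1519.
contrast-panel cast-on: 109 × 26/23 = 123.22 → 123.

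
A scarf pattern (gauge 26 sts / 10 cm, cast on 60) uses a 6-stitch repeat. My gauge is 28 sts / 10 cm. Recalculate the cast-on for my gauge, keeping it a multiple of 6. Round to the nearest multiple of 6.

CO 66 sts.

60 × 28 / 26 = 64.62.
Nearest multiple of 6: 66.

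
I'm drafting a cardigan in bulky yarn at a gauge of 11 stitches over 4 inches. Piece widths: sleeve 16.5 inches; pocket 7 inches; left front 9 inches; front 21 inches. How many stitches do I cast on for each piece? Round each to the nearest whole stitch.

sleeve 45; pocket 19; left front 25; front 58.

Rate = 11/4 = 2.75 sts per in.
sleeve: 16.5 × 2.75 = 45.38 → 45.
pocket: 7 × 2.75 = 19.25 → 19.
left front: 9 × 2.75 = 24.75 → 25.
front: 21 × 2.75 = 57.75 → 58.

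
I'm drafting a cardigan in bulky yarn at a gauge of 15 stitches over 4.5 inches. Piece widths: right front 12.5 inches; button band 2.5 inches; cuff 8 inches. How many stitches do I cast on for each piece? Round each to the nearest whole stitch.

right front 42; button band 8; cuff 27.

Rate = 15/4.5 = 3.333 sts per in.
right front: 12.5 × 3.333 = 41.67 → 42.
button band: 2.5 × 3.333 = 8.33 → 8.
cuff: 8 × 3.333 = 26.67 → 27.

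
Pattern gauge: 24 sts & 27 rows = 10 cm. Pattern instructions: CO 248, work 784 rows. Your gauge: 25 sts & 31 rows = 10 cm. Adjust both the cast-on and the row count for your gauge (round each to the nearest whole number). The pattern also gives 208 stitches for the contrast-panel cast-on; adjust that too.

Stitches: 248 × 25/24 = 258.33 → 258.
Rows: 784 × 31/27 = 900.15 → 900.
contrast-panel cast-on: 208 × 25/24 = 216.67 → 217.

Cast on 258 stitches; work 900 rows; contrast-panel cast-on 217 stitches.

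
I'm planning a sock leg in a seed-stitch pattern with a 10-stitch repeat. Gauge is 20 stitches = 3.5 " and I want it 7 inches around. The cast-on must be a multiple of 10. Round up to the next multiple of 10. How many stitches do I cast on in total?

40 stitches.

20 / 3.5 = 5.714 sts per inch.
7 × 5.714 = 40.00 sts.
Next multiple of 10: 40.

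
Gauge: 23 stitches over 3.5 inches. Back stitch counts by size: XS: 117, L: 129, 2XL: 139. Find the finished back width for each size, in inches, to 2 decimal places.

XS 17.80 inches; L 19.63 inches; 2XL 21.15 inches.

23/3.5 = 6.571 sts per in.
XS: 117 / 6.571 = 17.804 → 17.80 in.
L: 129 / 6.571 = 19.630 → 19.63 in.
2XL: 139 / 6.571 = 21.152 → 21.15 in.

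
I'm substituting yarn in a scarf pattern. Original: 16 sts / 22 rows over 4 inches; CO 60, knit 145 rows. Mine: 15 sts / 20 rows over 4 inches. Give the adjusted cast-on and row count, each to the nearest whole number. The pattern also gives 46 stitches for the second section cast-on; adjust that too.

Stitches: 60 × 15/16 = 56.25 → 56.
Rows: 145 × 20/22 = 131.82 → 132.
second section cast-on: 46 × 15/16 = 43.12 → 43.

Cast on 56 stitches; work 132 rows; second section cast-on 43 stitches.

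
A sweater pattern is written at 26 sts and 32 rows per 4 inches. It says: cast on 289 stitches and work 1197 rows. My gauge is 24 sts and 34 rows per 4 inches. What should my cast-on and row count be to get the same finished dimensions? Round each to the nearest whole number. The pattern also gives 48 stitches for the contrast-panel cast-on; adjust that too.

Cast on 267 stitches; work 1272 rows; contrast-panel cast-on 44 stitches.

Stitches: 289 × 24/26 = 266.77 → 267.
Rows: 1197 × 34/32 = 1271.81 → 1272.
contrast-panel cast-on: 48 × 24/26 = 44.31 → 44.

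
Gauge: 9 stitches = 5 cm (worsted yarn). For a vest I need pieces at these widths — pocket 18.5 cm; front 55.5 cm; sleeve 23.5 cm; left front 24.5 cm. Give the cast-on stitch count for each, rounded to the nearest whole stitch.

pocket 33; front 100; sleeve 42; left front 44.

Rate = 9/5 = 1.8 sts per cm.
pocket: 18.5 × 1.8 = 33.30 → 33.
front: 55.5 × 1.8 = 99.90 → 100.
sleeve: 23.5 × 1.8 = 42.30 → 42.
left front: 24.5 × 1.8 = 44.10 → 44.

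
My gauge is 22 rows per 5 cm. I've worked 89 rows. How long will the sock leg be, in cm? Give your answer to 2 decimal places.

22 rows / 5 cm = 4.4 rows per cm.
89 / 4.4 = 20.227 cm.

20.23 cm.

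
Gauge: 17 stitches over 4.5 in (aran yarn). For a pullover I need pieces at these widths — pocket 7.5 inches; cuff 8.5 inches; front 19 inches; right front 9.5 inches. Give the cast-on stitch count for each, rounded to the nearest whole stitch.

Rate = 17/4.5 = 3.778 sts per in.
pocket: 7.5 × 3.778 = 28.33 → 28.
cuff: 8.5 × 3.778 = 32.11 → 32.
front: 19 × 3.778 = 71.78 → 72.
right front: 9.5 × 3.778 = 35.89 → 36.

pocket 28; cuff 32; front 72; right front 36.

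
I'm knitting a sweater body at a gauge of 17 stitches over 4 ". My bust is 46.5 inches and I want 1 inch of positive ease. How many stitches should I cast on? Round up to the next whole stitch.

Finished = 46.5 + 1 = 47.5 in.
17 / 4 = 4.25 sts per inch.
47.50 × 4.25 = 201.88 sts.
→ 202 sts.

202 stitches.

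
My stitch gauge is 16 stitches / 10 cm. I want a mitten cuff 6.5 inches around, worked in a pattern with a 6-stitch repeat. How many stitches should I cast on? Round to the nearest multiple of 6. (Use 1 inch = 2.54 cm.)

6.5 in = 6.5 × 2.54 = 16.51 cm.
16 / 10 = 1.6 sts/cm.
16.51 × 1.6 = 26.42 sts.
→ 24.

24 stitches.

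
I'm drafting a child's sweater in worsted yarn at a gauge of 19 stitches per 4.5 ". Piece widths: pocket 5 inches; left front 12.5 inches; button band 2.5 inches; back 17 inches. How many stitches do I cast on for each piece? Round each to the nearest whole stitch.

Rate = 19/4.5 = 4.222 sts per in.
pocket: 5 × 4.222 = 21.11 → 21.
left front: 12.5 × 4.222 = 52.78 → 53.
button band: 2.5 × 4.222 = 10.56 → 11.
back: 17 × 4.222 = 71.78 → 72.

pocket 21; left front 53; button band 11; back 72.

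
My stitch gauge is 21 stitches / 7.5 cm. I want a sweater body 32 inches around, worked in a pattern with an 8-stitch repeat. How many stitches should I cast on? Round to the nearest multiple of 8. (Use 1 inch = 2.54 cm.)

32 in = 32 × 2.54 = 81.28 cm.
21 / 7.5 = 2.8 sts/cm.
81.28 × 2.8 = 227.58 sts.
→ 224.

Cast on 224 stitches.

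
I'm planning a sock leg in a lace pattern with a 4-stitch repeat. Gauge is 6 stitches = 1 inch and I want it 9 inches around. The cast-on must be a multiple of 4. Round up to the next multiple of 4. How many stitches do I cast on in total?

6 / 1 = 6 sts per inch.
9 × 6 = 54.00 sts.
Next multiple of 4: 56.

56 stitches.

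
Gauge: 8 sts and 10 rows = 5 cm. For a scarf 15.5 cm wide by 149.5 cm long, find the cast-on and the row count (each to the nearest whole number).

Cast on 25 stitches and work 299 rows.

Stitch gauge = 8/5 = 1.6 sts/cm; 15.5 × 1.6 = 24.80 → 25 sts.
Row gauge = 10/5 = 2 rows/cm; 149.5 × 2 = 299.00 → 299 rows.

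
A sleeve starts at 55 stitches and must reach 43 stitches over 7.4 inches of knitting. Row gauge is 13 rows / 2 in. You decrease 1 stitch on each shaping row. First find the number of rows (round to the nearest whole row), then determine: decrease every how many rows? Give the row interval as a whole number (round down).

Rows = 7.4 × 6.5 = 48.1 → 48 rows.
Stitches to remove: 12 → 12 shaping rows (at 1 st each).
48 / 12 = 4.00 → every 4 rows.

Decrease every 4th row.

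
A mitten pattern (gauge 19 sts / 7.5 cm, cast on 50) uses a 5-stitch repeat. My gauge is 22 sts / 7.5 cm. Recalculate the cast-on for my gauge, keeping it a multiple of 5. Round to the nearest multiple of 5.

CO 60 sts.

50 × 22 / 19 = 57.89.
Nearest multiple of 5: 60.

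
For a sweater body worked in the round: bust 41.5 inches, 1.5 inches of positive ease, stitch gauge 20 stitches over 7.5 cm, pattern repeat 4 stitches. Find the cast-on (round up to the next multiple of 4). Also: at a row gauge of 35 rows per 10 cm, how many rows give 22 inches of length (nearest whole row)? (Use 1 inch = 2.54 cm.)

Finished = 41.5 + 1.5 = 43 inches.
43 inches × 2.54 = 109.22 cm.
20/7.5 = 2.667 sts per cm; 109.22 × 2.667 = 291.25 sts.
Next multiple of 4 → 292.
22 inches = 55.88 cm; × 3.5 = 195.58 → 196 rows.

Cast on 292 stitches; work 196 rows.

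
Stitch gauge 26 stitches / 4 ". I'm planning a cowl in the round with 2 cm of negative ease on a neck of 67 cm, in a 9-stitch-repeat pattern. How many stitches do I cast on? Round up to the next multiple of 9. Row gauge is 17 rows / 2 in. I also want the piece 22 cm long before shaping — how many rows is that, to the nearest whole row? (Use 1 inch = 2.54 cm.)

Finished = 67 − 2 = 65 cm.
65 cm × 1/2.54 = 25.59 inches.
26/4 = 6.5 sts per in; 25.59 × 6.5 = 166.34 sts.
Next multiple of 9 → 171.
22 cm = 8.66 inches; × 8.5 = 73.62 → 74 rows.

Cast on 171 stitches; work 74 rows.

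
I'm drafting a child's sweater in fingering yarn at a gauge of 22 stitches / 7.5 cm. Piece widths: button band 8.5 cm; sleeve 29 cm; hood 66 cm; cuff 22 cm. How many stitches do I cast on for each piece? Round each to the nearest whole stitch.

Rate = 22/7.5 = 2.933 sts per cm.
button band: 8.5 × 2.933 = 24.93 → 25.
sleeve: 29 × 2.933 = 85.07 → 85.
hood: 66 × 2.933 = 193.60 → 194.
cuff: 22 × 2.933 = 64.53 → 65.

button band 25; sleeve 85; hood 194; cuff 65.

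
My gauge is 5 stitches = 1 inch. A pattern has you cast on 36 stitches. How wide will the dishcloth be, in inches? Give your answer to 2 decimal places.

7.20 inches.

5 stitches / 1 inch = 5 stitches per inch.
36 / 5 = 7.200 inches.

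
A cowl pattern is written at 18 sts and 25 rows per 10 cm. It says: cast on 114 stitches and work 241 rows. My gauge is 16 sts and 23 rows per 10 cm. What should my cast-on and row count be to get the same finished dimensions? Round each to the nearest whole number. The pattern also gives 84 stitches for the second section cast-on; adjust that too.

Stitches: 114 × 16/18 = 101.33 → 101.
Rows: 241 × 23/25 = 221.72 → 222.
second section cast-on: 84 × 16/18 = 74.67 → 75.

Cast on 101 stitches; work 222 rows; second section cast-on 75 stitches.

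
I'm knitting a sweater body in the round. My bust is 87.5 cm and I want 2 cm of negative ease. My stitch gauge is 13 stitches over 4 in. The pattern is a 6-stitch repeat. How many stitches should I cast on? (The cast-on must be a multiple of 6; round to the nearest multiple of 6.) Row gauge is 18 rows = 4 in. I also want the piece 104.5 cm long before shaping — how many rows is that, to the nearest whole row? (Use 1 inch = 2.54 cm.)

Cast on 108 stitches; work 185 rows.

Finished = 87.5 − 2 = 85.5 cm.
85.5 cm × 1/2.54 = 33.66 inches.
13/4 = 3.25 sts per in; 33.66 × 3.25 = 109.40 sts.
Nearest multiple of 6 → 108.
104.5 cm = 41.14 inches; × 4.5 = 185.14 → 185 rows.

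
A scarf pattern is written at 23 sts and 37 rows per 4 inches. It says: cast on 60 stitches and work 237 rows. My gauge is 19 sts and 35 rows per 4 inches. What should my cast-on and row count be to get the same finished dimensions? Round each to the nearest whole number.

Cast on 50 stitches; work 224 rows.

Stitches: 60 × 19/23 = 49.57 → 50.
Rows: 237 × 35/37 = 224.19 → 224.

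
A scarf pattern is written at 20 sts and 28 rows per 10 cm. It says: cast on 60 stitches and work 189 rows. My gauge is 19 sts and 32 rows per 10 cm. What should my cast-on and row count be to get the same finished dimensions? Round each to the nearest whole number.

Stitches: 60 × 19/20 = 57.00 → 57.
Rows: 189 × 32/28 = 216.00 → 216.

Cast on 57 stitches; work 216 rows.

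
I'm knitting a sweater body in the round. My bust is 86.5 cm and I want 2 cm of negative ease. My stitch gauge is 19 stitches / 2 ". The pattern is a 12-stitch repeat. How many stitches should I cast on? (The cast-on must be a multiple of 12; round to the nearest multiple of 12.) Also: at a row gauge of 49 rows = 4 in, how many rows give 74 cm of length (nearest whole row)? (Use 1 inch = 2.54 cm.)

Finished = 86.5 − 2 = 84.5 cm.
84.5 cm × 1/2.54 = 33.27 inches.
19/2 = 9.5 sts per in; 33.27 × 9.5 = 316.04 sts.
Nearest multiple of 12 → 312.
74 cm = 29.13 inches; × 12.25 = 356.89 → 357 rows.

Cast on 312 stitches; work 357 rows.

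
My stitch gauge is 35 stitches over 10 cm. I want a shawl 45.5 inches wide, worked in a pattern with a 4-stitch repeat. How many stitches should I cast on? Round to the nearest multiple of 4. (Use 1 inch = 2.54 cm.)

45.5 in = 45.5 × 2.54 = 115.57 cm.
35 / 10 = 3.5 sts/cm.
115.57 × 3.5 = 404.50 sts.
→ 404.

404 stitches.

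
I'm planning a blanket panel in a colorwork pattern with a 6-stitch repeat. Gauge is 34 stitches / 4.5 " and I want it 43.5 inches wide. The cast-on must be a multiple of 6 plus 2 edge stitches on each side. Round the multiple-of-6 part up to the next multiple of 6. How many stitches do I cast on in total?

CO 334 sts.

34 / 4.5 = 7.556 sts per inch.
43.5 × 7.556 = 328.67 sts.
Less 4 edge sts → 324.67 for the repeat.
Next multiple of 6: 330.
Add back 4 edge sts → 334.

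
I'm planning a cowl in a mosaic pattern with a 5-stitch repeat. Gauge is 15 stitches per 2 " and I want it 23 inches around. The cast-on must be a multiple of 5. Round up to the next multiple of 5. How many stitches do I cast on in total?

15 / 2 = 7.5 sts per inch.
23 × 7.5 = 172.50 sts.
Next multiple of 5: 175.

CO 175 sts.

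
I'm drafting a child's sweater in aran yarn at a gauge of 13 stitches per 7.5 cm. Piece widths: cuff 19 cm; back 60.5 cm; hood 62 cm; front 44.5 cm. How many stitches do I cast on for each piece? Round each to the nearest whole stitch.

Rate = 13/7.5 = 1.733 sts per cm.
cuff: 19 × 1.733 = 32.93 → 33.
back: 60.5 × 1.733 = 104.87 → 105.
hood: 62 × 1.733 = 107.47 → 107.
front: 44.5 × 1.733 = 77.13 → 77.

cuff 33; back 105; hood 107; front 77.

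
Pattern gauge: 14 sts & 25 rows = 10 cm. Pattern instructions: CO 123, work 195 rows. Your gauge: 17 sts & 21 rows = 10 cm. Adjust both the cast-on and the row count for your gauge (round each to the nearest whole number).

Stitches: 123 × 17/14 = 149.36 → 149.
Rows: 195 × 21/25 = 163.80 → 164.

Cast on 149 stitches; work 164 rows.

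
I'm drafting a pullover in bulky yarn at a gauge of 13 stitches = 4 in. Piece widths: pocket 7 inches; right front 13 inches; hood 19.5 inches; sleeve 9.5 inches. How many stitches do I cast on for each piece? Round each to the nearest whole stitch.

Rate = 13/4 = 3.25 sts per in.
pocket: 7 × 3.25 = 22.75 → 23.
right front: 13 × 3.25 = 42.25 → 42.
hood: 19.5 × 3.25 = 63.38 → 63.
sleeve: 9.5 × 3.25 = 30.88 → 31.

pocket 23; right front 42; hood 63; sleeve 31.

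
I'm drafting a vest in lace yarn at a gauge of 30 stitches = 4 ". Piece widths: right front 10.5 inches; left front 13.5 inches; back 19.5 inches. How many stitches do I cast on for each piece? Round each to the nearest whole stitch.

Rate = 30/4 = 7.5 sts per in.
right front: 10.5 × 7.5 = 78.75 → 79.
left front: 13.5 × 7.5 = 101.25 → 101.
back: 19.5 × 7.5 = 146.25 → 146.

right front 79; left front 101; back 146.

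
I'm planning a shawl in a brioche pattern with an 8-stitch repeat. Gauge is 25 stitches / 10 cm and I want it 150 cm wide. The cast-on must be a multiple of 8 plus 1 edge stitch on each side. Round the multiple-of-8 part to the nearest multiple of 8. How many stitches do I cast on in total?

Cast on 378 stitches.

25 / 10 = 2.5 sts per cm.
150 × 2.5 = 375.00 sts.
Less 2 edge sts → 373.00 for the repeat.
Nearest multiple of 8: 376.
Add back 2 edge sts → 378.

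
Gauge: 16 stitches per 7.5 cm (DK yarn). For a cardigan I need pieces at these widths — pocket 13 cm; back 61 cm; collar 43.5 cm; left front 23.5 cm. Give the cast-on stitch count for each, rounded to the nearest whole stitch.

Rate = 16/7.5 = 2.133 sts per cm.
pocket: 13 × 2.133 = 27.73 → 28.
back: 61 × 2.133 = 130.13 → 130.
collar: 43.5 × 2.133 = 92.80 → 93.
left front: 23.5 × 2.133 = 50.13 → 50.

pocket 28; back 130; collar 93; left front 50.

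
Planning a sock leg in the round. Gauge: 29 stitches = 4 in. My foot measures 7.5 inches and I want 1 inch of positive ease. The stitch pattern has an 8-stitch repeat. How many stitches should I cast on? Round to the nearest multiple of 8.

Finished = 7.5 + 1 = 8.5 inches.
29 / 4 = 7.25 sts/in.
8.5 × 7.25 = 61.62 sts.
Nearest multiple of 8: 64.

64 stitches.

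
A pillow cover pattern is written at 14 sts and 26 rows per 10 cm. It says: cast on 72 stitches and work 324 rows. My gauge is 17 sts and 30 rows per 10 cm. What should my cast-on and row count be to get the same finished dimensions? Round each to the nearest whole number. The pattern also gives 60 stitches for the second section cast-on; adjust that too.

Cast on 87 stitches; work 374 rows; second section cast-on 73 stitches.

Stitches: 72 × 17/14 = 87.43 → 87.
Rows: 324 × 30/26 = 373.85 → 374.
second section cast-on: 60 × 17/14 = 72.86 → 73.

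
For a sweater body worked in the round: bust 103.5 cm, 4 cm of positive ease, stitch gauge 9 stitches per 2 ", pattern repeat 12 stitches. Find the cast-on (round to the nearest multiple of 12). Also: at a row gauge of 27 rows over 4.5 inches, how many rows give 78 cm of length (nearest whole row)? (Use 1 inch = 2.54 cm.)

Cast on 192 stitches; work 184 rows.

Finished = 103.5 + 4 = 107.5 cm.
107.5 cm × 1/2.54 = 42.32 inches.
9/2 = 4.5 sts per in; 42.32 × 4.5 = 190.45 sts.
Nearest multiple of 12 → 192.
78 cm = 30.71 inches; × 6 = 184.25 → 184 rows.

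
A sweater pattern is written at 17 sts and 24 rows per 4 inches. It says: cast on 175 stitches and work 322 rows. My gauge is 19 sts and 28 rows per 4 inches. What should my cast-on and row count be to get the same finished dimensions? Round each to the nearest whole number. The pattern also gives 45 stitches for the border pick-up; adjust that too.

Cast on 196 stitches; work 376 rows; border pick-up 50 stitches.

Stitches: 175 × 19/17 = 195.59 → 196.
Rows: 322 × 28/24 = 375.67 → 376.
border pick-up: 45 × 19/17 = 50.29 → 50.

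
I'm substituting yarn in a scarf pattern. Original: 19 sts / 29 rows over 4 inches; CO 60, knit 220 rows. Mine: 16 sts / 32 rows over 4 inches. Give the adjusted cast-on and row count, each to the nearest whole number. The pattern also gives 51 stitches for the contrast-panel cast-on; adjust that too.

Stitches: 60 × 16/19 = 50.53 → 51.
Rows: 220 × 32/29 = 242.76 → 243.
contrast-panel cast-on: 51 × 16/19 = 42.95 → 43.

Cast on 51 stitches; work 243 rows; contrast-panel cast-on 43 stitches.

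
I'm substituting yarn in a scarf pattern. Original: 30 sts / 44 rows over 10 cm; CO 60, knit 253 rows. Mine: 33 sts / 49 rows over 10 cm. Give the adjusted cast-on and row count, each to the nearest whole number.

Cast on 66 stitches; work 282 rows.

Stitches: 60 × 33/30 = 66.00 → 66.
Rows: 253 × 49/44 = 281.75 → 282.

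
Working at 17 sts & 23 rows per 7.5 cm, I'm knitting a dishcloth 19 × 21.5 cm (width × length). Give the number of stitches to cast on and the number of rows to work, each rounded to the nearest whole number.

Stitch gauge = 17/7.5 = 2.267 sts/cm; 19 × 2.267 = 43.07 → 43 sts.
Row gauge = 23/7.5 = 3.067 rows/cm; 21.5 × 3.067 = 65.93 → 66 rows.

Cast on 43 stitches and work 66 rows.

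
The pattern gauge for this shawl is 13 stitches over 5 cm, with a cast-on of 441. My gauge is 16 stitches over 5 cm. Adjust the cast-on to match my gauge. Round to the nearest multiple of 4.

Cast on 544 stitches.

Scale factor = 16 / 13 = 1.231.
441 × 16 / 13 = 542.77 sts.
→ 544 sts.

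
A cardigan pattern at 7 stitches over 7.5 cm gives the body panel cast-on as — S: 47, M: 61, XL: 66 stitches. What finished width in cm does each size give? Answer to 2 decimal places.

S 50.36 cm; M 65.36 cm; XL 70.71 cm.

7/7.5 = 0.933 sts per cm.
S: 47 / 0.933 = 50.357 → 50.36 cm.
M: 61 / 0.933 = 65.357 → 65.36 cm.
XL: 66 / 0.933 = 70.714 → 70.71 cm.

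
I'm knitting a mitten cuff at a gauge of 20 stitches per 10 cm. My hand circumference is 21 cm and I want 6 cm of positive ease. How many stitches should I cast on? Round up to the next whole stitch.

Finished = 21 + 6 = 27 cm.
20 / 10 = 2 sts per cm.
27.00 × 2 = 54.00 sts.

CO 54 sts.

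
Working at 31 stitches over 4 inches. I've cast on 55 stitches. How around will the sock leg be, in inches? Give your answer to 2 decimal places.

31 stitches / 4 inch = 7.75 stitches per inch.
55 / 7.75 = 7.097 inches.

7.10 inches.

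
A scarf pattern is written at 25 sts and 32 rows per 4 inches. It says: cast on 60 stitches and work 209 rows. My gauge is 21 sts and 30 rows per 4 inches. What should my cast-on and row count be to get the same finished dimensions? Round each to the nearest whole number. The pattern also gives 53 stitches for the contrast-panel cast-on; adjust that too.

Stitches: 60 × 21/25 = 50.40 → 50.
Rows: 209 × 30/32 = 195.94 → 196.
contrast-panel cast-on: 53 × 21/25 = 44.52 → 45.

Cast on 50 stitches; work 196 rows; contrast-panel cast-on 45 stitches.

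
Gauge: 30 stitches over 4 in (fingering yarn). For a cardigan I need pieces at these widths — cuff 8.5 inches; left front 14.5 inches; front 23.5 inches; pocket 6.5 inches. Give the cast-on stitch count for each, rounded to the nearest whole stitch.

cuff 64; left front 109; front 176; pocket 49.

Rate = 30/4 = 7.5 sts per in.
cuff: 8.5 × 7.5 = 63.75 → 64.
left front: 14.5 × 7.5 = 108.75 → 109.
front: 23.5 × 7.5 = 176.25 → 176.
pocket: 6.5 × 7.5 = 48.75 → 49.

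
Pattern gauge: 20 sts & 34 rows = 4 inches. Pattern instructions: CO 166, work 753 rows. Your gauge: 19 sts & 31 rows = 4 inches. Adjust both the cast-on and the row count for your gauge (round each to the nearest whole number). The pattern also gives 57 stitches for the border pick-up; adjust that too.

Stitches: 166 × 19/20 = 157.70 → 158.
Rows: 753 × 31/34 = 686.56 → 687.
border pick-up: 57 × 19/20 = 54.15 → 54.

Cast on 158 stitches; work 687 rows; border pick-up 54 stitches.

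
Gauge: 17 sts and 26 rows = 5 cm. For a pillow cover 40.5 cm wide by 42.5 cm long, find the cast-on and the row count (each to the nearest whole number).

Cast on 138 stitches and work 221 rows.

Stitch gauge = 17/5 = 3.4 sts/cm; 40.5 × 3.4 = 137.70 → 138 sts.
Row gauge = 26/5 = 5.2 rows/cm; 42.5 × 5.2 = 221.00 → 221 rows.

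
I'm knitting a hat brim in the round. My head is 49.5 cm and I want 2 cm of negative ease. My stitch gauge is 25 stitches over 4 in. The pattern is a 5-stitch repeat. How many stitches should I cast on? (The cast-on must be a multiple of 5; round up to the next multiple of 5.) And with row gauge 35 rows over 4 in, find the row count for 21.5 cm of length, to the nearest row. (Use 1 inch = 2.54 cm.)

Finished = 49.5 − 2 = 47.5 cm.
47.5 cm × 1/2.54 = 18.70 inches.
25/4 = 6.25 sts per in; 18.70 × 6.25 = 116.88 sts.
Next multiple of 5 → 120.
21.5 cm = 8.46 inches; × 8.75 = 74.06 → 74 rows.

Cast on 120 stitches; work 74 rows.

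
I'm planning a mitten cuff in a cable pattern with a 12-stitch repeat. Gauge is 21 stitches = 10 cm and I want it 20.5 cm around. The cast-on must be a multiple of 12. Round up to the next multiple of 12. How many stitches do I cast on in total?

CO 48 sts.

21 / 10 = 2.1 sts per cm.
20.5 × 2.1 = 43.05 sts.
Next multiple of 12: 48.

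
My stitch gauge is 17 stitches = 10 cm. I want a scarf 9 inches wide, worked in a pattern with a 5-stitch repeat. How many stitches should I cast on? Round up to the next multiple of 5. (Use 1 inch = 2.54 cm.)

9 in = 9 × 2.54 = 22.86 cm.
17 / 10 = 1.7 sts/cm.
22.86 × 1.7 = 38.86 sts.
→ 40.

CO 40 sts.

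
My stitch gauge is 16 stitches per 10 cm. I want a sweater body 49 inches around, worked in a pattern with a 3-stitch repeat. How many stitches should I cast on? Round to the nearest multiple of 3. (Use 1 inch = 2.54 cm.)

CO 198 sts.

49 in = 49 × 2.54 = 124.46 cm.
16 / 10 = 1.6 sts/cm.
124.46 × 1.6 = 199.14 sts.
→ 198.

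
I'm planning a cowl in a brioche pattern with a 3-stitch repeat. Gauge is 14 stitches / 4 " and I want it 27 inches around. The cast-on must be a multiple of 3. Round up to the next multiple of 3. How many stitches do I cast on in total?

Cast on 96 stitches.

14 / 4 = 3.5 sts per inch.
27 × 3.5 = 94.50 sts.
Next multiple of 3: 96.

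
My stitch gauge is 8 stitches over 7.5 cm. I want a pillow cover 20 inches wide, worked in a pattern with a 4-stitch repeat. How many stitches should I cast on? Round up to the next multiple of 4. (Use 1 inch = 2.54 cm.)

20 in = 20 × 2.54 = 50.80 cm.
8 / 7.5 = 1.067 sts/cm.
50.80 × 1.067 = 54.19 sts.
→ 56.

Cast on 56 stitches.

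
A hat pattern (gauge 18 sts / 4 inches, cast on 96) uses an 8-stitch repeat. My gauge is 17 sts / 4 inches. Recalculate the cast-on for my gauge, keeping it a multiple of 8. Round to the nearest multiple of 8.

96 × 17 / 18 = 90.67.
Nearest multiple of 8: 88.

Cast on 88 stitches.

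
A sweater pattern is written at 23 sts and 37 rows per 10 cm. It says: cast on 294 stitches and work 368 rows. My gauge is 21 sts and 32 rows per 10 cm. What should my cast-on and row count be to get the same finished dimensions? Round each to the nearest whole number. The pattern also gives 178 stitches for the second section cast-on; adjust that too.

Cast on 268 stitches; work 318 rows; second section cast-on 163 stitches.

Stitches: 294 × 21/23 = 268.43 → 268.
Rows: 368 × 32/37 = 318.27 → 318.
second section cast-on: 178 × 21/23 = 162.52 → 163.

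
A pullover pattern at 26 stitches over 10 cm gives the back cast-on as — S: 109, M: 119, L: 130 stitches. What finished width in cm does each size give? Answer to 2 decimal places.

26/10 = 2.6 sts per cm.
S: 109 / 2.6 = 41.923 → 41.92 cm.
M: 119 / 2.6 = 45.769 → 45.77 cm.
L: 130 / 2.6 = 50.000 → 50.00 cm.

S 41.92 cm; M 45.77 cm; L 50.00 cm.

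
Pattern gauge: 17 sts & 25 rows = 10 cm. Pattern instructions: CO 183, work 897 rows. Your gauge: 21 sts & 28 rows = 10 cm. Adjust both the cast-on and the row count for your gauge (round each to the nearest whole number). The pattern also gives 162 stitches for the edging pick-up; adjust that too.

Cast on 226 stitches; work 1005 rows; edging pick-up 200 stitches.

Stitches: 183 × 21/17 = 226.06 → 226.
Rows: 897 × 28/25 = 1004.64 → 1005.
edging pick-up: 162 × 21/17 = 200.12 → 200.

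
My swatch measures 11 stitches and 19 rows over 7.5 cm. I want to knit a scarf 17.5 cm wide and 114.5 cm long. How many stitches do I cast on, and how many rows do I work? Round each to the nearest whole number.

Stitch gauge = 11/7.5 = 1.467 sts/cm; 17.5 × 1.467 = 25.67 → 26 sts.
Row gauge = 19/7.5 = 2.533 rows/cm; 114.5 × 2.533 = 290.07 → 290 rows.

Cast on 26 stitches and work 290 rows.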